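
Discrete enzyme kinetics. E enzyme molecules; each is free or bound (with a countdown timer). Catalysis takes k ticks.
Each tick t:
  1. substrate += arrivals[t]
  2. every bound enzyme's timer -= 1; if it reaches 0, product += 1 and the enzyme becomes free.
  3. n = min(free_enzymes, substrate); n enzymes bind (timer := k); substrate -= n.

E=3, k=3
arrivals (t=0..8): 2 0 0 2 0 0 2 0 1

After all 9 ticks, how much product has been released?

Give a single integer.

t=0: arr=2 -> substrate=0 bound=2 product=0
t=1: arr=0 -> substrate=0 bound=2 product=0
t=2: arr=0 -> substrate=0 bound=2 product=0
t=3: arr=2 -> substrate=0 bound=2 product=2
t=4: arr=0 -> substrate=0 bound=2 product=2
t=5: arr=0 -> substrate=0 bound=2 product=2
t=6: arr=2 -> substrate=0 bound=2 product=4
t=7: arr=0 -> substrate=0 bound=2 product=4
t=8: arr=1 -> substrate=0 bound=3 product=4

Answer: 4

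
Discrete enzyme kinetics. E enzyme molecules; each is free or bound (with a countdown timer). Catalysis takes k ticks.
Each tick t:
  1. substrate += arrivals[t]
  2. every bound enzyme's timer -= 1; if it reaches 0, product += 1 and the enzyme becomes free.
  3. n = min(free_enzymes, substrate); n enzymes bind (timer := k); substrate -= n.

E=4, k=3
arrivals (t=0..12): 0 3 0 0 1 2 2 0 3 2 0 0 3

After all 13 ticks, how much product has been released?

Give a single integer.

t=0: arr=0 -> substrate=0 bound=0 product=0
t=1: arr=3 -> substrate=0 bound=3 product=0
t=2: arr=0 -> substrate=0 bound=3 product=0
t=3: arr=0 -> substrate=0 bound=3 product=0
t=4: arr=1 -> substrate=0 bound=1 product=3
t=5: arr=2 -> substrate=0 bound=3 product=3
t=6: arr=2 -> substrate=1 bound=4 product=3
t=7: arr=0 -> substrate=0 bound=4 product=4
t=8: arr=3 -> substrate=1 bound=4 product=6
t=9: arr=2 -> substrate=2 bound=4 product=7
t=10: arr=0 -> substrate=1 bound=4 product=8
t=11: arr=0 -> substrate=0 bound=3 product=10
t=12: arr=3 -> substrate=1 bound=4 product=11

Answer: 11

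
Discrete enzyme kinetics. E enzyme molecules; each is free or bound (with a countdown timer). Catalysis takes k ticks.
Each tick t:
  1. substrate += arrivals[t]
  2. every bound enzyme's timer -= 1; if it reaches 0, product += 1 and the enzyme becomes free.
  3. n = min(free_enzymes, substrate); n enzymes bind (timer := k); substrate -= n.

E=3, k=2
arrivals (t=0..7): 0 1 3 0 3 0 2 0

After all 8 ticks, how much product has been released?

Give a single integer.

t=0: arr=0 -> substrate=0 bound=0 product=0
t=1: arr=1 -> substrate=0 bound=1 product=0
t=2: arr=3 -> substrate=1 bound=3 product=0
t=3: arr=0 -> substrate=0 bound=3 product=1
t=4: arr=3 -> substrate=1 bound=3 product=3
t=5: arr=0 -> substrate=0 bound=3 product=4
t=6: arr=2 -> substrate=0 bound=3 product=6
t=7: arr=0 -> substrate=0 bound=2 product=7

Answer: 7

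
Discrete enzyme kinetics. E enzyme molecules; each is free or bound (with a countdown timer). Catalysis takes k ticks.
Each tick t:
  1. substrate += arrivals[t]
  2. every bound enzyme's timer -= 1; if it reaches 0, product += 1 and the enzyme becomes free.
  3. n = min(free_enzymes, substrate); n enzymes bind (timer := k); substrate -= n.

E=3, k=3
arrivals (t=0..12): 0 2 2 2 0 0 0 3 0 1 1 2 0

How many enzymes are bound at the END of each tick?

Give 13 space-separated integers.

Answer: 0 2 3 3 3 3 3 3 3 3 3 3 3

Derivation:
t=0: arr=0 -> substrate=0 bound=0 product=0
t=1: arr=2 -> substrate=0 bound=2 product=0
t=2: arr=2 -> substrate=1 bound=3 product=0
t=3: arr=2 -> substrate=3 bound=3 product=0
t=4: arr=0 -> substrate=1 bound=3 product=2
t=5: arr=0 -> substrate=0 bound=3 product=3
t=6: arr=0 -> substrate=0 bound=3 product=3
t=7: arr=3 -> substrate=1 bound=3 product=5
t=8: arr=0 -> substrate=0 bound=3 product=6
t=9: arr=1 -> substrate=1 bound=3 product=6
t=10: arr=1 -> substrate=0 bound=3 product=8
t=11: arr=2 -> substrate=1 bound=3 product=9
t=12: arr=0 -> substrate=1 bound=3 product=9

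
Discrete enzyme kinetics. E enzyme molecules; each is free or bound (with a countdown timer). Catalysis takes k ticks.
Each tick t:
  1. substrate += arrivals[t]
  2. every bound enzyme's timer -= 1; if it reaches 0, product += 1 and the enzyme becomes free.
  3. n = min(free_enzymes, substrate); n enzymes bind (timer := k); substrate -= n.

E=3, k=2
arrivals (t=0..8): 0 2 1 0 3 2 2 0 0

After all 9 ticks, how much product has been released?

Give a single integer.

Answer: 9

Derivation:
t=0: arr=0 -> substrate=0 bound=0 product=0
t=1: arr=2 -> substrate=0 bound=2 product=0
t=2: arr=1 -> substrate=0 bound=3 product=0
t=3: arr=0 -> substrate=0 bound=1 product=2
t=4: arr=3 -> substrate=0 bound=3 product=3
t=5: arr=2 -> substrate=2 bound=3 product=3
t=6: arr=2 -> substrate=1 bound=3 product=6
t=7: arr=0 -> substrate=1 bound=3 product=6
t=8: arr=0 -> substrate=0 bound=1 product=9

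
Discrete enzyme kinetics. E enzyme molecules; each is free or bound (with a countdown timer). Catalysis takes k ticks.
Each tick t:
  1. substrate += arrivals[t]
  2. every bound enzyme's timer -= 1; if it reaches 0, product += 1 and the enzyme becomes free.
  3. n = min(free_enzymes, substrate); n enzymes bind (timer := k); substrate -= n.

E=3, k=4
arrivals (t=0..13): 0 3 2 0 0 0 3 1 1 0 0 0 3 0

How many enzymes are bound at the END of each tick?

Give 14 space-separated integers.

Answer: 0 3 3 3 3 2 3 3 3 3 3 3 3 3

Derivation:
t=0: arr=0 -> substrate=0 bound=0 product=0
t=1: arr=3 -> substrate=0 bound=3 product=0
t=2: arr=2 -> substrate=2 bound=3 product=0
t=3: arr=0 -> substrate=2 bound=3 product=0
t=4: arr=0 -> substrate=2 bound=3 product=0
t=5: arr=0 -> substrate=0 bound=2 product=3
t=6: arr=3 -> substrate=2 bound=3 product=3
t=7: arr=1 -> substrate=3 bound=3 product=3
t=8: arr=1 -> substrate=4 bound=3 product=3
t=9: arr=0 -> substrate=2 bound=3 product=5
t=10: arr=0 -> substrate=1 bound=3 product=6
t=11: arr=0 -> substrate=1 bound=3 product=6
t=12: arr=3 -> substrate=4 bound=3 product=6
t=13: arr=0 -> substrate=2 bound=3 product=8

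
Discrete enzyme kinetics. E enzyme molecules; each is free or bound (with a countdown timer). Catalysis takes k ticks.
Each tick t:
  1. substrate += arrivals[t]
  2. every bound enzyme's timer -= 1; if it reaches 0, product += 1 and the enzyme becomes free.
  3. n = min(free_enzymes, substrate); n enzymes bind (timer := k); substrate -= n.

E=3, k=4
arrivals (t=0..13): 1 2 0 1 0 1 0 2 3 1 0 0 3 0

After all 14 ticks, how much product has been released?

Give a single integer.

Answer: 8

Derivation:
t=0: arr=1 -> substrate=0 bound=1 product=0
t=1: arr=2 -> substrate=0 bound=3 product=0
t=2: arr=0 -> substrate=0 bound=3 product=0
t=3: arr=1 -> substrate=1 bound=3 product=0
t=4: arr=0 -> substrate=0 bound=3 product=1
t=5: arr=1 -> substrate=0 bound=2 product=3
t=6: arr=0 -> substrate=0 bound=2 product=3
t=7: arr=2 -> substrate=1 bound=3 product=3
t=8: arr=3 -> substrate=3 bound=3 product=4
t=9: arr=1 -> substrate=3 bound=3 product=5
t=10: arr=0 -> substrate=3 bound=3 product=5
t=11: arr=0 -> substrate=2 bound=3 product=6
t=12: arr=3 -> substrate=4 bound=3 product=7
t=13: arr=0 -> substrate=3 bound=3 product=8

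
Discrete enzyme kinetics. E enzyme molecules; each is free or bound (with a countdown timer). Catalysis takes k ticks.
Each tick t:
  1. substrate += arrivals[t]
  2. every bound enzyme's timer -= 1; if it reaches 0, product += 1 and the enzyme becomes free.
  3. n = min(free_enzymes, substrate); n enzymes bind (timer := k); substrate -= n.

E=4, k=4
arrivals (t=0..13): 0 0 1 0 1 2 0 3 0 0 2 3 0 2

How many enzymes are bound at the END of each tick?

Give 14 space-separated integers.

t=0: arr=0 -> substrate=0 bound=0 product=0
t=1: arr=0 -> substrate=0 bound=0 product=0
t=2: arr=1 -> substrate=0 bound=1 product=0
t=3: arr=0 -> substrate=0 bound=1 product=0
t=4: arr=1 -> substrate=0 bound=2 product=0
t=5: arr=2 -> substrate=0 bound=4 product=0
t=6: arr=0 -> substrate=0 bound=3 product=1
t=7: arr=3 -> substrate=2 bound=4 product=1
t=8: arr=0 -> substrate=1 bound=4 product=2
t=9: arr=0 -> substrate=0 bound=3 product=4
t=10: arr=2 -> substrate=1 bound=4 product=4
t=11: arr=3 -> substrate=3 bound=4 product=5
t=12: arr=0 -> substrate=2 bound=4 product=6
t=13: arr=2 -> substrate=3 bound=4 product=7

Answer: 0 0 1 1 2 4 3 4 4 3 4 4 4 4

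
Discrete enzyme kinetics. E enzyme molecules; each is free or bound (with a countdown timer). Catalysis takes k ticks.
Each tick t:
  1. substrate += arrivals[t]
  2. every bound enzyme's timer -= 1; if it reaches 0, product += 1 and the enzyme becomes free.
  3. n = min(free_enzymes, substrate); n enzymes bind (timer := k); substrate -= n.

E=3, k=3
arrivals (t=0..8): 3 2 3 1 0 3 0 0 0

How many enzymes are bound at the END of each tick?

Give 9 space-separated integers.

Answer: 3 3 3 3 3 3 3 3 3

Derivation:
t=0: arr=3 -> substrate=0 bound=3 product=0
t=1: arr=2 -> substrate=2 bound=3 product=0
t=2: arr=3 -> substrate=5 bound=3 product=0
t=3: arr=1 -> substrate=3 bound=3 product=3
t=4: arr=0 -> substrate=3 bound=3 product=3
t=5: arr=3 -> substrate=6 bound=3 product=3
t=6: arr=0 -> substrate=3 bound=3 product=6
t=7: arr=0 -> substrate=3 bound=3 product=6
t=8: arr=0 -> substrate=3 bound=3 product=6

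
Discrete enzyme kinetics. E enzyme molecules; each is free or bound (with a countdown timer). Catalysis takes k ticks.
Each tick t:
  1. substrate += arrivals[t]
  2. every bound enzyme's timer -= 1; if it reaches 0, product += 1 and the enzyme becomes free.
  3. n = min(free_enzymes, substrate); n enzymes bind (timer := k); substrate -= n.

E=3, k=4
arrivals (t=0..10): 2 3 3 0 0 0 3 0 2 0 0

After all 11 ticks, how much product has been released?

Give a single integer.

Answer: 6

Derivation:
t=0: arr=2 -> substrate=0 bound=2 product=0
t=1: arr=3 -> substrate=2 bound=3 product=0
t=2: arr=3 -> substrate=5 bound=3 product=0
t=3: arr=0 -> substrate=5 bound=3 product=0
t=4: arr=0 -> substrate=3 bound=3 product=2
t=5: arr=0 -> substrate=2 bound=3 product=3
t=6: arr=3 -> substrate=5 bound=3 product=3
t=7: arr=0 -> substrate=5 bound=3 product=3
t=8: arr=2 -> substrate=5 bound=3 product=5
t=9: arr=0 -> substrate=4 bound=3 product=6
t=10: arr=0 -> substrate=4 bound=3 product=6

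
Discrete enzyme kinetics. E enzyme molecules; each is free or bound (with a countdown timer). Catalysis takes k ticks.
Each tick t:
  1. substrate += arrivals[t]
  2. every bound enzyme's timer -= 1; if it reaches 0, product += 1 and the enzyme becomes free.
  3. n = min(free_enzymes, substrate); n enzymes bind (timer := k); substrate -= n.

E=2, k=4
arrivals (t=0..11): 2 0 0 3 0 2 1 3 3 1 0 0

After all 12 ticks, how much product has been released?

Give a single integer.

Answer: 4

Derivation:
t=0: arr=2 -> substrate=0 bound=2 product=0
t=1: arr=0 -> substrate=0 bound=2 product=0
t=2: arr=0 -> substrate=0 bound=2 product=0
t=3: arr=3 -> substrate=3 bound=2 product=0
t=4: arr=0 -> substrate=1 bound=2 product=2
t=5: arr=2 -> substrate=3 bound=2 product=2
t=6: arr=1 -> substrate=4 bound=2 product=2
t=7: arr=3 -> substrate=7 bound=2 product=2
t=8: arr=3 -> substrate=8 bound=2 product=4
t=9: arr=1 -> substrate=9 bound=2 product=4
t=10: arr=0 -> substrate=9 bound=2 product=4
t=11: arr=0 -> substrate=9 bound=2 product=4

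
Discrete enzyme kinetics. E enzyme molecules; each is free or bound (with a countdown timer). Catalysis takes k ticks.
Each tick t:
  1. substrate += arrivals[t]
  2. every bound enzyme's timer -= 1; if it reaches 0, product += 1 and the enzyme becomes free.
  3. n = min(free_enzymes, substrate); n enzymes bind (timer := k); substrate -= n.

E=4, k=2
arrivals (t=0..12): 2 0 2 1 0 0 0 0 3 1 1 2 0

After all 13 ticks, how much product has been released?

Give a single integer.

t=0: arr=2 -> substrate=0 bound=2 product=0
t=1: arr=0 -> substrate=0 bound=2 product=0
t=2: arr=2 -> substrate=0 bound=2 product=2
t=3: arr=1 -> substrate=0 bound=3 product=2
t=4: arr=0 -> substrate=0 bound=1 product=4
t=5: arr=0 -> substrate=0 bound=0 product=5
t=6: arr=0 -> substrate=0 bound=0 product=5
t=7: arr=0 -> substrate=0 bound=0 product=5
t=8: arr=3 -> substrate=0 bound=3 product=5
t=9: arr=1 -> substrate=0 bound=4 product=5
t=10: arr=1 -> substrate=0 bound=2 product=8
t=11: arr=2 -> substrate=0 bound=3 product=9
t=12: arr=0 -> substrate=0 bound=2 product=10

Answer: 10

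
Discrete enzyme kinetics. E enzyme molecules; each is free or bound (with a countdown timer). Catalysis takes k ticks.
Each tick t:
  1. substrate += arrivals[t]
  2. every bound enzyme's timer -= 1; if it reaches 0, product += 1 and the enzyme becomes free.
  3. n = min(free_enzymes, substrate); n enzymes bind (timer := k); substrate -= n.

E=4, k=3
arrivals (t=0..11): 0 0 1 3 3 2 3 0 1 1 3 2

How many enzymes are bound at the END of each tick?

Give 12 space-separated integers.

Answer: 0 0 1 4 4 4 4 4 4 4 4 4

Derivation:
t=0: arr=0 -> substrate=0 bound=0 product=0
t=1: arr=0 -> substrate=0 bound=0 product=0
t=2: arr=1 -> substrate=0 bound=1 product=0
t=3: arr=3 -> substrate=0 bound=4 product=0
t=4: arr=3 -> substrate=3 bound=4 product=0
t=5: arr=2 -> substrate=4 bound=4 product=1
t=6: arr=3 -> substrate=4 bound=4 product=4
t=7: arr=0 -> substrate=4 bound=4 product=4
t=8: arr=1 -> substrate=4 bound=4 product=5
t=9: arr=1 -> substrate=2 bound=4 product=8
t=10: arr=3 -> substrate=5 bound=4 product=8
t=11: arr=2 -> substrate=6 bound=4 product=9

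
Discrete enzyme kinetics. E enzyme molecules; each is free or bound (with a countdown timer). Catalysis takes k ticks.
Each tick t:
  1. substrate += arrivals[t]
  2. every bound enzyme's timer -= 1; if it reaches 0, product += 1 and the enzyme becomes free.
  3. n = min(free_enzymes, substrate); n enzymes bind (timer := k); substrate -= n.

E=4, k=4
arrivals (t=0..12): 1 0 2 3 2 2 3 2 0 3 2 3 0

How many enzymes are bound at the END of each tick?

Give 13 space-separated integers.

Answer: 1 1 3 4 4 4 4 4 4 4 4 4 4

Derivation:
t=0: arr=1 -> substrate=0 bound=1 product=0
t=1: arr=0 -> substrate=0 bound=1 product=0
t=2: arr=2 -> substrate=0 bound=3 product=0
t=3: arr=3 -> substrate=2 bound=4 product=0
t=4: arr=2 -> substrate=3 bound=4 product=1
t=5: arr=2 -> substrate=5 bound=4 product=1
t=6: arr=3 -> substrate=6 bound=4 product=3
t=7: arr=2 -> substrate=7 bound=4 product=4
t=8: arr=0 -> substrate=6 bound=4 product=5
t=9: arr=3 -> substrate=9 bound=4 product=5
t=10: arr=2 -> substrate=9 bound=4 product=7
t=11: arr=3 -> substrate=11 bound=4 product=8
t=12: arr=0 -> substrate=10 bound=4 product=9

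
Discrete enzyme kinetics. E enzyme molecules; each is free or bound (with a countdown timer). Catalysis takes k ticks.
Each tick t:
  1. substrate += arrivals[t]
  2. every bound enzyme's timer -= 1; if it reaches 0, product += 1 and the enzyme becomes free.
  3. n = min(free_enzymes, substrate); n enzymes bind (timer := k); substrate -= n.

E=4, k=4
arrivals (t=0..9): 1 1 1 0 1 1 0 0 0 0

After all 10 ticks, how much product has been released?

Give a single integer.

t=0: arr=1 -> substrate=0 bound=1 product=0
t=1: arr=1 -> substrate=0 bound=2 product=0
t=2: arr=1 -> substrate=0 bound=3 product=0
t=3: arr=0 -> substrate=0 bound=3 product=0
t=4: arr=1 -> substrate=0 bound=3 product=1
t=5: arr=1 -> substrate=0 bound=3 product=2
t=6: arr=0 -> substrate=0 bound=2 product=3
t=7: arr=0 -> substrate=0 bound=2 product=3
t=8: arr=0 -> substrate=0 bound=1 product=4
t=9: arr=0 -> substrate=0 bound=0 product=5

Answer: 5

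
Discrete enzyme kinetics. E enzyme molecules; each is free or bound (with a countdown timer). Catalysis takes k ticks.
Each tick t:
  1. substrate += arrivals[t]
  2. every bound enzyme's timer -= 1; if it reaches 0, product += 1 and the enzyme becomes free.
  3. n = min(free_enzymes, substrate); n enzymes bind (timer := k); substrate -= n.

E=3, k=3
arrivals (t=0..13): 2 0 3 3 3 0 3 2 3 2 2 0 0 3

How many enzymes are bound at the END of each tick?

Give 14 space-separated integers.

Answer: 2 2 3 3 3 3 3 3 3 3 3 3 3 3

Derivation:
t=0: arr=2 -> substrate=0 bound=2 product=0
t=1: arr=0 -> substrate=0 bound=2 product=0
t=2: arr=3 -> substrate=2 bound=3 product=0
t=3: arr=3 -> substrate=3 bound=3 product=2
t=4: arr=3 -> substrate=6 bound=3 product=2
t=5: arr=0 -> substrate=5 bound=3 product=3
t=6: arr=3 -> substrate=6 bound=3 product=5
t=7: arr=2 -> substrate=8 bound=3 product=5
t=8: arr=3 -> substrate=10 bound=3 product=6
t=9: arr=2 -> substrate=10 bound=3 product=8
t=10: arr=2 -> substrate=12 bound=3 product=8
t=11: arr=0 -> substrate=11 bound=3 product=9
t=12: arr=0 -> substrate=9 bound=3 product=11
t=13: arr=3 -> substrate=12 bound=3 product=11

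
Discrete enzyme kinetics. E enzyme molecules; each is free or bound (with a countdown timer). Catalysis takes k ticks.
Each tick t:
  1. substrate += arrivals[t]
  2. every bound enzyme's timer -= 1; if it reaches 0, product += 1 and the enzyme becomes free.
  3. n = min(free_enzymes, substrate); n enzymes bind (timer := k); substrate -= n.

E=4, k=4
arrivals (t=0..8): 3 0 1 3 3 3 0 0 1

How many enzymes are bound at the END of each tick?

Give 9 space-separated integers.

t=0: arr=3 -> substrate=0 bound=3 product=0
t=1: arr=0 -> substrate=0 bound=3 product=0
t=2: arr=1 -> substrate=0 bound=4 product=0
t=3: arr=3 -> substrate=3 bound=4 product=0
t=4: arr=3 -> substrate=3 bound=4 product=3
t=5: arr=3 -> substrate=6 bound=4 product=3
t=6: arr=0 -> substrate=5 bound=4 product=4
t=7: arr=0 -> substrate=5 bound=4 product=4
t=8: arr=1 -> substrate=3 bound=4 product=7

Answer: 3 3 4 4 4 4 4 4 4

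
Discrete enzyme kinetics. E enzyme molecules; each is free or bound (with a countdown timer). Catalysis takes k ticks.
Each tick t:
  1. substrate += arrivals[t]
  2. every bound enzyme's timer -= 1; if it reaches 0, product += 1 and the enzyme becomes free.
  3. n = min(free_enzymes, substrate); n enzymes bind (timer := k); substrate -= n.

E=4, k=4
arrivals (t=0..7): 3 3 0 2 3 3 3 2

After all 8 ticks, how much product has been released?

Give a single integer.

Answer: 4

Derivation:
t=0: arr=3 -> substrate=0 bound=3 product=0
t=1: arr=3 -> substrate=2 bound=4 product=0
t=2: arr=0 -> substrate=2 bound=4 product=0
t=3: arr=2 -> substrate=4 bound=4 product=0
t=4: arr=3 -> substrate=4 bound=4 product=3
t=5: arr=3 -> substrate=6 bound=4 product=4
t=6: arr=3 -> substrate=9 bound=4 product=4
t=7: arr=2 -> substrate=11 bound=4 product=4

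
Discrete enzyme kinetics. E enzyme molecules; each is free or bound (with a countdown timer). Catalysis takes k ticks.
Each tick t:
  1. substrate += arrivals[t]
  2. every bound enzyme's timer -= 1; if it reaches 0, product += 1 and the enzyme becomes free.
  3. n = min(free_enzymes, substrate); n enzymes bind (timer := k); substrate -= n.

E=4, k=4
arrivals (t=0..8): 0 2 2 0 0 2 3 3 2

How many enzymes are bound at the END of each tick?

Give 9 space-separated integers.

Answer: 0 2 4 4 4 4 4 4 4

Derivation:
t=0: arr=0 -> substrate=0 bound=0 product=0
t=1: arr=2 -> substrate=0 bound=2 product=0
t=2: arr=2 -> substrate=0 bound=4 product=0
t=3: arr=0 -> substrate=0 bound=4 product=0
t=4: arr=0 -> substrate=0 bound=4 product=0
t=5: arr=2 -> substrate=0 bound=4 product=2
t=6: arr=3 -> substrate=1 bound=4 product=4
t=7: arr=3 -> substrate=4 bound=4 product=4
t=8: arr=2 -> substrate=6 bound=4 product=4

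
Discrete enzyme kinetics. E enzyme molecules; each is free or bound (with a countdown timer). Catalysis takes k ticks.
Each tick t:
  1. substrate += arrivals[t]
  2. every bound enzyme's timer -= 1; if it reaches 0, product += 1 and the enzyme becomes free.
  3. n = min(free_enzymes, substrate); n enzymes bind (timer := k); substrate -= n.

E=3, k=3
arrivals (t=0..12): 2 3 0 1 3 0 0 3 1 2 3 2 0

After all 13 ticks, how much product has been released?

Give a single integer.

Answer: 11

Derivation:
t=0: arr=2 -> substrate=0 bound=2 product=0
t=1: arr=3 -> substrate=2 bound=3 product=0
t=2: arr=0 -> substrate=2 bound=3 product=0
t=3: arr=1 -> substrate=1 bound=3 product=2
t=4: arr=3 -> substrate=3 bound=3 product=3
t=5: arr=0 -> substrate=3 bound=3 product=3
t=6: arr=0 -> substrate=1 bound=3 product=5
t=7: arr=3 -> substrate=3 bound=3 product=6
t=8: arr=1 -> substrate=4 bound=3 product=6
t=9: arr=2 -> substrate=4 bound=3 product=8
t=10: arr=3 -> substrate=6 bound=3 product=9
t=11: arr=2 -> substrate=8 bound=3 product=9
t=12: arr=0 -> substrate=6 bound=3 product=11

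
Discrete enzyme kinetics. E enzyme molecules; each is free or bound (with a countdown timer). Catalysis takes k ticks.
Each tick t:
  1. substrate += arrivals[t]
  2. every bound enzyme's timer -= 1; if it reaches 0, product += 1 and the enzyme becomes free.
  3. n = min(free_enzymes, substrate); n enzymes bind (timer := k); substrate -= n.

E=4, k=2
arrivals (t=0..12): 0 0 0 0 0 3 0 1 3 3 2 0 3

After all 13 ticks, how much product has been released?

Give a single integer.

t=0: arr=0 -> substrate=0 bound=0 product=0
t=1: arr=0 -> substrate=0 bound=0 product=0
t=2: arr=0 -> substrate=0 bound=0 product=0
t=3: arr=0 -> substrate=0 bound=0 product=0
t=4: arr=0 -> substrate=0 bound=0 product=0
t=5: arr=3 -> substrate=0 bound=3 product=0
t=6: arr=0 -> substrate=0 bound=3 product=0
t=7: arr=1 -> substrate=0 bound=1 product=3
t=8: arr=3 -> substrate=0 bound=4 product=3
t=9: arr=3 -> substrate=2 bound=4 product=4
t=10: arr=2 -> substrate=1 bound=4 product=7
t=11: arr=0 -> substrate=0 bound=4 product=8
t=12: arr=3 -> substrate=0 bound=4 product=11

Answer: 11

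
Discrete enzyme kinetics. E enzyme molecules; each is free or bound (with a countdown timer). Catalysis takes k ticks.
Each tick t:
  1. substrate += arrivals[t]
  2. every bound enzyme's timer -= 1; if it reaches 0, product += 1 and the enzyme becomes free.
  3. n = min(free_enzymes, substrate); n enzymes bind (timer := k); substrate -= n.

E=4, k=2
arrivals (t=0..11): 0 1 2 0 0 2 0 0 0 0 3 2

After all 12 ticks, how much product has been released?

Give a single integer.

t=0: arr=0 -> substrate=0 bound=0 product=0
t=1: arr=1 -> substrate=0 bound=1 product=0
t=2: arr=2 -> substrate=0 bound=3 product=0
t=3: arr=0 -> substrate=0 bound=2 product=1
t=4: arr=0 -> substrate=0 bound=0 product=3
t=5: arr=2 -> substrate=0 bound=2 product=3
t=6: arr=0 -> substrate=0 bound=2 product=3
t=7: arr=0 -> substrate=0 bound=0 product=5
t=8: arr=0 -> substrate=0 bound=0 product=5
t=9: arr=0 -> substrate=0 bound=0 product=5
t=10: arr=3 -> substrate=0 bound=3 product=5
t=11: arr=2 -> substrate=1 bound=4 product=5

Answer: 5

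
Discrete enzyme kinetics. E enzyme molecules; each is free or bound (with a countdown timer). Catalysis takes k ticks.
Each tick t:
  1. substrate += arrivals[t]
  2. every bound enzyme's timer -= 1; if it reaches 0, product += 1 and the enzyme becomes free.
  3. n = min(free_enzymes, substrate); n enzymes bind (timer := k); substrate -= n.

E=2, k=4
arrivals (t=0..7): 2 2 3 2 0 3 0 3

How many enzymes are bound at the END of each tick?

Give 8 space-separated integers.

Answer: 2 2 2 2 2 2 2 2

Derivation:
t=0: arr=2 -> substrate=0 bound=2 product=0
t=1: arr=2 -> substrate=2 bound=2 product=0
t=2: arr=3 -> substrate=5 bound=2 product=0
t=3: arr=2 -> substrate=7 bound=2 product=0
t=4: arr=0 -> substrate=5 bound=2 product=2
t=5: arr=3 -> substrate=8 bound=2 product=2
t=6: arr=0 -> substrate=8 bound=2 product=2
t=7: arr=3 -> substrate=11 bound=2 product=2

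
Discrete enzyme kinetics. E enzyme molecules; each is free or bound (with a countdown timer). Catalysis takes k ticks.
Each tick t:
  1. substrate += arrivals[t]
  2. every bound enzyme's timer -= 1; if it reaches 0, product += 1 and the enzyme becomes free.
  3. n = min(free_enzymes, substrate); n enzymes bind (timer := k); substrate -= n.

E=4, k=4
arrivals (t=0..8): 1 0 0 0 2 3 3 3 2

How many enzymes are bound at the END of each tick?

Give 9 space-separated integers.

t=0: arr=1 -> substrate=0 bound=1 product=0
t=1: arr=0 -> substrate=0 bound=1 product=0
t=2: arr=0 -> substrate=0 bound=1 product=0
t=3: arr=0 -> substrate=0 bound=1 product=0
t=4: arr=2 -> substrate=0 bound=2 product=1
t=5: arr=3 -> substrate=1 bound=4 product=1
t=6: arr=3 -> substrate=4 bound=4 product=1
t=7: arr=3 -> substrate=7 bound=4 product=1
t=8: arr=2 -> substrate=7 bound=4 product=3

Answer: 1 1 1 1 2 4 4 4 4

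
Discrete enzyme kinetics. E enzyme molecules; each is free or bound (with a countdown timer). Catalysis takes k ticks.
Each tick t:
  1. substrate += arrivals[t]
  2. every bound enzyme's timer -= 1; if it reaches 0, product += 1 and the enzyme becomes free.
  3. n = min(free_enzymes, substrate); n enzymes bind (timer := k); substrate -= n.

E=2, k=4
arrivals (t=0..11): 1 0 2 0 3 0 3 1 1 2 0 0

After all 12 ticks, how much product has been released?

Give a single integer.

Answer: 4

Derivation:
t=0: arr=1 -> substrate=0 bound=1 product=0
t=1: arr=0 -> substrate=0 bound=1 product=0
t=2: arr=2 -> substrate=1 bound=2 product=0
t=3: arr=0 -> substrate=1 bound=2 product=0
t=4: arr=3 -> substrate=3 bound=2 product=1
t=5: arr=0 -> substrate=3 bound=2 product=1
t=6: arr=3 -> substrate=5 bound=2 product=2
t=7: arr=1 -> substrate=6 bound=2 product=2
t=8: arr=1 -> substrate=6 bound=2 product=3
t=9: arr=2 -> substrate=8 bound=2 product=3
t=10: arr=0 -> substrate=7 bound=2 product=4
t=11: arr=0 -> substrate=7 bound=2 product=4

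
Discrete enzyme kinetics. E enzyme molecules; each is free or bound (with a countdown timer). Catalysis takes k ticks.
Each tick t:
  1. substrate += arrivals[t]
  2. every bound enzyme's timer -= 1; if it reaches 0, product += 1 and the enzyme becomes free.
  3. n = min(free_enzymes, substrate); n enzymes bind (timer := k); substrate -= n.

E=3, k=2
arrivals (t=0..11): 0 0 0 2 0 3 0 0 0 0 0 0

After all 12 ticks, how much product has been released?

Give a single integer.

Answer: 5

Derivation:
t=0: arr=0 -> substrate=0 bound=0 product=0
t=1: arr=0 -> substrate=0 bound=0 product=0
t=2: arr=0 -> substrate=0 bound=0 product=0
t=3: arr=2 -> substrate=0 bound=2 product=0
t=4: arr=0 -> substrate=0 bound=2 product=0
t=5: arr=3 -> substrate=0 bound=3 product=2
t=6: arr=0 -> substrate=0 bound=3 product=2
t=7: arr=0 -> substrate=0 bound=0 product=5
t=8: arr=0 -> substrate=0 bound=0 product=5
t=9: arr=0 -> substrate=0 bound=0 product=5
t=10: arr=0 -> substrate=0 bound=0 product=5
t=11: arr=0 -> substrate=0 bound=0 product=5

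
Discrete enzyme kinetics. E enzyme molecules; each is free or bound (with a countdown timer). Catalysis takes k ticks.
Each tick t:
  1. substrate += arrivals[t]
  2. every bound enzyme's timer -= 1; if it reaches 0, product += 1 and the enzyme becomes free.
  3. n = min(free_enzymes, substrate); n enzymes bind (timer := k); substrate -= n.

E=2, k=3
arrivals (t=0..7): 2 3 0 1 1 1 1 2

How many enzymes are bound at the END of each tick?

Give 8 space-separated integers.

Answer: 2 2 2 2 2 2 2 2

Derivation:
t=0: arr=2 -> substrate=0 bound=2 product=0
t=1: arr=3 -> substrate=3 bound=2 product=0
t=2: arr=0 -> substrate=3 bound=2 product=0
t=3: arr=1 -> substrate=2 bound=2 product=2
t=4: arr=1 -> substrate=3 bound=2 product=2
t=5: arr=1 -> substrate=4 bound=2 product=2
t=6: arr=1 -> substrate=3 bound=2 product=4
t=7: arr=2 -> substrate=5 bound=2 product=4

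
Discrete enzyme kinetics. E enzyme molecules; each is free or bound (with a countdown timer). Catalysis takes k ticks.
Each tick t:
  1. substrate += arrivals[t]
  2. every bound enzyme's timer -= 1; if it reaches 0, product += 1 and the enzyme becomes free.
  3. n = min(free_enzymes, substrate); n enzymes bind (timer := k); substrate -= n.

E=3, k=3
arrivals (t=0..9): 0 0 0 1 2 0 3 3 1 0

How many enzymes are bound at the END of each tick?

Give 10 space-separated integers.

Answer: 0 0 0 1 3 3 3 3 3 3

Derivation:
t=0: arr=0 -> substrate=0 bound=0 product=0
t=1: arr=0 -> substrate=0 bound=0 product=0
t=2: arr=0 -> substrate=0 bound=0 product=0
t=3: arr=1 -> substrate=0 bound=1 product=0
t=4: arr=2 -> substrate=0 bound=3 product=0
t=5: arr=0 -> substrate=0 bound=3 product=0
t=6: arr=3 -> substrate=2 bound=3 product=1
t=7: arr=3 -> substrate=3 bound=3 product=3
t=8: arr=1 -> substrate=4 bound=3 product=3
t=9: arr=0 -> substrate=3 bound=3 product=4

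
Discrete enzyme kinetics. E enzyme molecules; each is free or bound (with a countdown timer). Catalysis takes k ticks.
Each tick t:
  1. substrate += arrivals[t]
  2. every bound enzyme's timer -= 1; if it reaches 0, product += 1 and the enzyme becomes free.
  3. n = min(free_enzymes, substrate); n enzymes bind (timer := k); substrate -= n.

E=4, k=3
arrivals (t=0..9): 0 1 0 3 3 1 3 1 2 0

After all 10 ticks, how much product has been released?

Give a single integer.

Answer: 8

Derivation:
t=0: arr=0 -> substrate=0 bound=0 product=0
t=1: arr=1 -> substrate=0 bound=1 product=0
t=2: arr=0 -> substrate=0 bound=1 product=0
t=3: arr=3 -> substrate=0 bound=4 product=0
t=4: arr=3 -> substrate=2 bound=4 product=1
t=5: arr=1 -> substrate=3 bound=4 product=1
t=6: arr=3 -> substrate=3 bound=4 product=4
t=7: arr=1 -> substrate=3 bound=4 product=5
t=8: arr=2 -> substrate=5 bound=4 product=5
t=9: arr=0 -> substrate=2 bound=4 product=8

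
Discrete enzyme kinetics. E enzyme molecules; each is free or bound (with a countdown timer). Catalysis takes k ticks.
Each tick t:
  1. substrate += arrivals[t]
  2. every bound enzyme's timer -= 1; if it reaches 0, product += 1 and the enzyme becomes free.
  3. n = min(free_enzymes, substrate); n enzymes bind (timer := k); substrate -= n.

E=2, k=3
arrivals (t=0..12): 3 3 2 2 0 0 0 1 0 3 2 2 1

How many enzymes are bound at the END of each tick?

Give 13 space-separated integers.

t=0: arr=3 -> substrate=1 bound=2 product=0
t=1: arr=3 -> substrate=4 bound=2 product=0
t=2: arr=2 -> substrate=6 bound=2 product=0
t=3: arr=2 -> substrate=6 bound=2 product=2
t=4: arr=0 -> substrate=6 bound=2 product=2
t=5: arr=0 -> substrate=6 bound=2 product=2
t=6: arr=0 -> substrate=4 bound=2 product=4
t=7: arr=1 -> substrate=5 bound=2 product=4
t=8: arr=0 -> substrate=5 bound=2 product=4
t=9: arr=3 -> substrate=6 bound=2 product=6
t=10: arr=2 -> substrate=8 bound=2 product=6
t=11: arr=2 -> substrate=10 bound=2 product=6
t=12: arr=1 -> substrate=9 bound=2 product=8

Answer: 2 2 2 2 2 2 2 2 2 2 2 2 2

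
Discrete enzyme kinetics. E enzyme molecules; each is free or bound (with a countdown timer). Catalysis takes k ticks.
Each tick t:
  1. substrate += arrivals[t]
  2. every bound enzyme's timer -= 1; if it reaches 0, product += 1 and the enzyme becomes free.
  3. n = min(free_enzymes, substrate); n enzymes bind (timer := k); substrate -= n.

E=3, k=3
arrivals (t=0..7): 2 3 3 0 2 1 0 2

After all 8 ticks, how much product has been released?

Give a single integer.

Answer: 6

Derivation:
t=0: arr=2 -> substrate=0 bound=2 product=0
t=1: arr=3 -> substrate=2 bound=3 product=0
t=2: arr=3 -> substrate=5 bound=3 product=0
t=3: arr=0 -> substrate=3 bound=3 product=2
t=4: arr=2 -> substrate=4 bound=3 product=3
t=5: arr=1 -> substrate=5 bound=3 product=3
t=6: arr=0 -> substrate=3 bound=3 product=5
t=7: arr=2 -> substrate=4 bound=3 product=6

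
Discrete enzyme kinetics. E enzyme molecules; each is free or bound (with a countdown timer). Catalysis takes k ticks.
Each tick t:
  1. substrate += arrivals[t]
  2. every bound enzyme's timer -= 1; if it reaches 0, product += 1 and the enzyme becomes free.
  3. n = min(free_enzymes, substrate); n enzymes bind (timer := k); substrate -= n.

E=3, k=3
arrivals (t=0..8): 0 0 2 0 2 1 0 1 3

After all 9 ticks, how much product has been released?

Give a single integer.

Answer: 5

Derivation:
t=0: arr=0 -> substrate=0 bound=0 product=0
t=1: arr=0 -> substrate=0 bound=0 product=0
t=2: arr=2 -> substrate=0 bound=2 product=0
t=3: arr=0 -> substrate=0 bound=2 product=0
t=4: arr=2 -> substrate=1 bound=3 product=0
t=5: arr=1 -> substrate=0 bound=3 product=2
t=6: arr=0 -> substrate=0 bound=3 product=2
t=7: arr=1 -> substrate=0 bound=3 product=3
t=8: arr=3 -> substrate=1 bound=3 product=5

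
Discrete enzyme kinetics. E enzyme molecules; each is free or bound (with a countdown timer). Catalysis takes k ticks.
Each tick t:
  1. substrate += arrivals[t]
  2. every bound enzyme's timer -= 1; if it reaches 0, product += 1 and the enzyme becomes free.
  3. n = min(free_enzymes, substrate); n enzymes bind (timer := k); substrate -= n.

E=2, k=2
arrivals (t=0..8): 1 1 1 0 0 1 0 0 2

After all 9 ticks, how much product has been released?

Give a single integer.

t=0: arr=1 -> substrate=0 bound=1 product=0
t=1: arr=1 -> substrate=0 bound=2 product=0
t=2: arr=1 -> substrate=0 bound=2 product=1
t=3: arr=0 -> substrate=0 bound=1 product=2
t=4: arr=0 -> substrate=0 bound=0 product=3
t=5: arr=1 -> substrate=0 bound=1 product=3
t=6: arr=0 -> substrate=0 bound=1 product=3
t=7: arr=0 -> substrate=0 bound=0 product=4
t=8: arr=2 -> substrate=0 bound=2 product=4

Answer: 4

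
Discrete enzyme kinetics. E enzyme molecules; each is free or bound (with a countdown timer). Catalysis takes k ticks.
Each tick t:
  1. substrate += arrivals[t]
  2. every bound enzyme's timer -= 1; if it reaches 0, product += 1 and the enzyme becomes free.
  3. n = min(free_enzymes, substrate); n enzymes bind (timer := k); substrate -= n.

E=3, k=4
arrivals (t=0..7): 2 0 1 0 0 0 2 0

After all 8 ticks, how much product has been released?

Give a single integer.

t=0: arr=2 -> substrate=0 bound=2 product=0
t=1: arr=0 -> substrate=0 bound=2 product=0
t=2: arr=1 -> substrate=0 bound=3 product=0
t=3: arr=0 -> substrate=0 bound=3 product=0
t=4: arr=0 -> substrate=0 bound=1 product=2
t=5: arr=0 -> substrate=0 bound=1 product=2
t=6: arr=2 -> substrate=0 bound=2 product=3
t=7: arr=0 -> substrate=0 bound=2 product=3

Answer: 3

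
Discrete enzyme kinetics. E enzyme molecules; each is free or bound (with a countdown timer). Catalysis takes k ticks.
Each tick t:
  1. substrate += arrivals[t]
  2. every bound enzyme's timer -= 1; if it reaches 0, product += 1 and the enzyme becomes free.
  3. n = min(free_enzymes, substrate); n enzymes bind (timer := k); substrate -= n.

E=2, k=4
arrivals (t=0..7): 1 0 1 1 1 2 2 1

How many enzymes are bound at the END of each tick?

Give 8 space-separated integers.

t=0: arr=1 -> substrate=0 bound=1 product=0
t=1: arr=0 -> substrate=0 bound=1 product=0
t=2: arr=1 -> substrate=0 bound=2 product=0
t=3: arr=1 -> substrate=1 bound=2 product=0
t=4: arr=1 -> substrate=1 bound=2 product=1
t=5: arr=2 -> substrate=3 bound=2 product=1
t=6: arr=2 -> substrate=4 bound=2 product=2
t=7: arr=1 -> substrate=5 bound=2 product=2

Answer: 1 1 2 2 2 2 2 2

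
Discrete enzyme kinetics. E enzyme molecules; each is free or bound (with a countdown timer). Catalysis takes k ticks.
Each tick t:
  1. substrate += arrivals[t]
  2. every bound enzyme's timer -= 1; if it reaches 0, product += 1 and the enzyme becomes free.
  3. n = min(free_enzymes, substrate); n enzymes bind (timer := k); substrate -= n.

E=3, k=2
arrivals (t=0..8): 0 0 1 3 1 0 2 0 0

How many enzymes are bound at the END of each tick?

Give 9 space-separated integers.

Answer: 0 0 1 3 3 2 3 2 0

Derivation:
t=0: arr=0 -> substrate=0 bound=0 product=0
t=1: arr=0 -> substrate=0 bound=0 product=0
t=2: arr=1 -> substrate=0 bound=1 product=0
t=3: arr=3 -> substrate=1 bound=3 product=0
t=4: arr=1 -> substrate=1 bound=3 product=1
t=5: arr=0 -> substrate=0 bound=2 product=3
t=6: arr=2 -> substrate=0 bound=3 product=4
t=7: arr=0 -> substrate=0 bound=2 product=5
t=8: arr=0 -> substrate=0 bound=0 product=7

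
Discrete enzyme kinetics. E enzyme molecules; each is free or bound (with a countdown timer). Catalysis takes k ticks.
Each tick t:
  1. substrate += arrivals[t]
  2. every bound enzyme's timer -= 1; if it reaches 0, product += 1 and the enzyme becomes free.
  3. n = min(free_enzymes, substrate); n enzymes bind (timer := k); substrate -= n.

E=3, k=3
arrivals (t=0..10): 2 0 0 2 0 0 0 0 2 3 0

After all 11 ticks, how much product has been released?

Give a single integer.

Answer: 4

Derivation:
t=0: arr=2 -> substrate=0 bound=2 product=0
t=1: arr=0 -> substrate=0 bound=2 product=0
t=2: arr=0 -> substrate=0 bound=2 product=0
t=3: arr=2 -> substrate=0 bound=2 product=2
t=4: arr=0 -> substrate=0 bound=2 product=2
t=5: arr=0 -> substrate=0 bound=2 product=2
t=6: arr=0 -> substrate=0 bound=0 product=4
t=7: arr=0 -> substrate=0 bound=0 product=4
t=8: arr=2 -> substrate=0 bound=2 product=4
t=9: arr=3 -> substrate=2 bound=3 product=4
t=10: arr=0 -> substrate=2 bound=3 product=4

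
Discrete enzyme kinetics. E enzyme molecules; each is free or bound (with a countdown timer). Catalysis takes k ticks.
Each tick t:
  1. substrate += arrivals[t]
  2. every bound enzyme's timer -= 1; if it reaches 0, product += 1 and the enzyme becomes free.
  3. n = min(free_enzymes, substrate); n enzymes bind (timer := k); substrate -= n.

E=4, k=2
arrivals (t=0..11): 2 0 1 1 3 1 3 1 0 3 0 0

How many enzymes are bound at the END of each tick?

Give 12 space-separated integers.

Answer: 2 2 1 2 4 4 4 4 1 3 3 0

Derivation:
t=0: arr=2 -> substrate=0 bound=2 product=0
t=1: arr=0 -> substrate=0 bound=2 product=0
t=2: arr=1 -> substrate=0 bound=1 product=2
t=3: arr=1 -> substrate=0 bound=2 product=2
t=4: arr=3 -> substrate=0 bound=4 product=3
t=5: arr=1 -> substrate=0 bound=4 product=4
t=6: arr=3 -> substrate=0 bound=4 product=7
t=7: arr=1 -> substrate=0 bound=4 product=8
t=8: arr=0 -> substrate=0 bound=1 product=11
t=9: arr=3 -> substrate=0 bound=3 product=12
t=10: arr=0 -> substrate=0 bound=3 product=12
t=11: arr=0 -> substrate=0 bound=0 product=15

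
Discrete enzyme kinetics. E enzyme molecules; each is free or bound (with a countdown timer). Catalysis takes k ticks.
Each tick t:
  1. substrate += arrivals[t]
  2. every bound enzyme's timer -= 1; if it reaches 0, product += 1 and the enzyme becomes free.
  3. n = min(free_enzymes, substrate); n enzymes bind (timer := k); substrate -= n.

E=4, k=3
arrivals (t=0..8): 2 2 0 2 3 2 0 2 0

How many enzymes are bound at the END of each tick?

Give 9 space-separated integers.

t=0: arr=2 -> substrate=0 bound=2 product=0
t=1: arr=2 -> substrate=0 bound=4 product=0
t=2: arr=0 -> substrate=0 bound=4 product=0
t=3: arr=2 -> substrate=0 bound=4 product=2
t=4: arr=3 -> substrate=1 bound=4 product=4
t=5: arr=2 -> substrate=3 bound=4 product=4
t=6: arr=0 -> substrate=1 bound=4 product=6
t=7: arr=2 -> substrate=1 bound=4 product=8
t=8: arr=0 -> substrate=1 bound=4 product=8

Answer: 2 4 4 4 4 4 4 4 4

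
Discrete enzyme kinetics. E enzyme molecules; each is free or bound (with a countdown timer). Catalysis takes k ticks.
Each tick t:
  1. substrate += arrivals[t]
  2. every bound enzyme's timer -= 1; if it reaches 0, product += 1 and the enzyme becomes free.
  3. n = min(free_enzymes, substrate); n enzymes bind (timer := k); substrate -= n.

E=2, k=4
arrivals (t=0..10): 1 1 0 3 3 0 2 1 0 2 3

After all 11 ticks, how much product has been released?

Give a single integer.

t=0: arr=1 -> substrate=0 bound=1 product=0
t=1: arr=1 -> substrate=0 bound=2 product=0
t=2: arr=0 -> substrate=0 bound=2 product=0
t=3: arr=3 -> substrate=3 bound=2 product=0
t=4: arr=3 -> substrate=5 bound=2 product=1
t=5: arr=0 -> substrate=4 bound=2 product=2
t=6: arr=2 -> substrate=6 bound=2 product=2
t=7: arr=1 -> substrate=7 bound=2 product=2
t=8: arr=0 -> substrate=6 bound=2 product=3
t=9: arr=2 -> substrate=7 bound=2 product=4
t=10: arr=3 -> substrate=10 bound=2 product=4

Answer: 4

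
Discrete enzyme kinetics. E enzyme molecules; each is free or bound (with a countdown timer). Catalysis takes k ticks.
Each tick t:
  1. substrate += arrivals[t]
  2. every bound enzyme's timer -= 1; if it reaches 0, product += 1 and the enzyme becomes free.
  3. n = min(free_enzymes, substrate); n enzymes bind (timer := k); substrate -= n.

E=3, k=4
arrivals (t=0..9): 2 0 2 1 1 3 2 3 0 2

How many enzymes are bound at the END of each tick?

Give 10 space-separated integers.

t=0: arr=2 -> substrate=0 bound=2 product=0
t=1: arr=0 -> substrate=0 bound=2 product=0
t=2: arr=2 -> substrate=1 bound=3 product=0
t=3: arr=1 -> substrate=2 bound=3 product=0
t=4: arr=1 -> substrate=1 bound=3 product=2
t=5: arr=3 -> substrate=4 bound=3 product=2
t=6: arr=2 -> substrate=5 bound=3 product=3
t=7: arr=3 -> substrate=8 bound=3 product=3
t=8: arr=0 -> substrate=6 bound=3 product=5
t=9: arr=2 -> substrate=8 bound=3 product=5

Answer: 2 2 3 3 3 3 3 3 3 3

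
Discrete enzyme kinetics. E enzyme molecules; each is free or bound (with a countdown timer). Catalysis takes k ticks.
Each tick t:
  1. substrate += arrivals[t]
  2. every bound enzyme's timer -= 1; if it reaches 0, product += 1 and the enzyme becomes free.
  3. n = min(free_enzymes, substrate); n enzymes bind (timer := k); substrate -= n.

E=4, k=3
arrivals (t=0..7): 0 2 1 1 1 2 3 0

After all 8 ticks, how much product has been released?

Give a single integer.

t=0: arr=0 -> substrate=0 bound=0 product=0
t=1: arr=2 -> substrate=0 bound=2 product=0
t=2: arr=1 -> substrate=0 bound=3 product=0
t=3: arr=1 -> substrate=0 bound=4 product=0
t=4: arr=1 -> substrate=0 bound=3 product=2
t=5: arr=2 -> substrate=0 bound=4 product=3
t=6: arr=3 -> substrate=2 bound=4 product=4
t=7: arr=0 -> substrate=1 bound=4 product=5

Answer: 5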